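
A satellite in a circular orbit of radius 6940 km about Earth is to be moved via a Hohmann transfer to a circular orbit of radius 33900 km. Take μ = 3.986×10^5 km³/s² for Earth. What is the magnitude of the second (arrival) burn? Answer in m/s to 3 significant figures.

Δv₂ = 1430 m/s

Semi-major axis of the transfer orbit: a_t = (6940 + 33900)/2 = 20420 km.
Circular speed at r = 33900 km: v_c = √(μ/r) = 3.429 km/s.
Transfer-orbit speed at the same r (vis-viva, a = a_t): v_t = √[μ(2/r − 1/a_t)] = 1.999 km/s.
Δv₂ = |v_t − v_c| = |1.999 − 3.429| = 1.430 km/s.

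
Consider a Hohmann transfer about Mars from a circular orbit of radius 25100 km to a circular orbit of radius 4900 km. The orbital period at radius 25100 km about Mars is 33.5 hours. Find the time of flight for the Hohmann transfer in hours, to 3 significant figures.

t = 7.74 hours

From Kepler's third law T² = 4π²r³/μ at r = 25100 km, T = 33.5 hours = 33.5 × 3600 s = 1.206×10^5 s: μ = 4π²r³/T² = 42922.6 km³/s².
The Hohmann ellipse has a_t = (r₁ + r₂)/2 = 15000 km.
Transfer time t = π√(a_t³/μ) = π√((15000)³ / 42922.6) = 27860 s.
Converting: 27860 s ÷ 3600 s/hour = 7.74 hours.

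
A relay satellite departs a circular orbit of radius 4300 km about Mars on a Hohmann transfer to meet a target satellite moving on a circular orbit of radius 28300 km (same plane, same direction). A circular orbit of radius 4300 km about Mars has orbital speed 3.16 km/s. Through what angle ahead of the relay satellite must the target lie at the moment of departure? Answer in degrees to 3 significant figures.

From the circular-orbit relation v² = μ/r at r = 4300 km: μ = v²r = (3.16)² × 4300 = 42938.1 km³/s².
Semi-major axis of the transfer orbit: a_t = (4300 + 28300)/2 = 16300 km.
The half-period of the transfer ellipse is t = π√(a_t³/μ) = 31551 s.
Target angular speed ω₂ = √(μ/r₂³) = 4.3525×10^-5 rad/s.
Angle swept by the target during transfer: ω₂·t = 1.3733 rad = 78.68°.
Arrival is 180° from departure on the ellipse, so φ = 180° − 78.68° = 101°.

φ = 101°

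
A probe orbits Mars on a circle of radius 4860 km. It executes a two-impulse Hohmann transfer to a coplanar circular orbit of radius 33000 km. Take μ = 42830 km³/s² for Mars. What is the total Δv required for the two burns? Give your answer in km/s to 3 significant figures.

Δv = 1.51 km/s

The Hohmann ellipse has a_t = (r₁ + r₂)/2 = 18930 km.
Circular speed at r₁: v₁ = √(μ/r₁) = √(42830/4860) = 2.96863 km/s.
On the transfer ellipse at r₁, vis-viva equation gives v_p = √[μ(2/r₁ − 1/a_t)] = 3.91956 km/s.
First burn Δv₁ = |v_p − v₁| = 0.9509 km/s.
Circular speed at r₂: v₂ = √(μ/r₂) = 1.1392 km/s.
Transfer-orbit speed at r₂: v_a = √[μ(2/r₂ − 1/a_t)] = 0.57724 km/s.
Second burn Δv₂ = |v₂ − v_a| = 0.5620 km/s.
Δv = Δv₁ + Δv₂ = 0.9509 + 0.5620 = 1.513 km/s.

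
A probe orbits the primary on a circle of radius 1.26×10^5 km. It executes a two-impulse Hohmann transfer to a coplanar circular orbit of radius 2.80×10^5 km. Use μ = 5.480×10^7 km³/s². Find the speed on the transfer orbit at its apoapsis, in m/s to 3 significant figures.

v = 11000 m/s

Transfer-ellipse semi-major axis a_t = (r₁ + r₂)/2 = (1.260×10^5 + 2.800×10^5)/2 = 2.030×10^5 km.
The apoapsis of the transfer ellipse is at r = 2.800×10^5 km.
From the vis-viva equation, v = √[μ(2/r − 1/a_t)] = 11.02 km/s.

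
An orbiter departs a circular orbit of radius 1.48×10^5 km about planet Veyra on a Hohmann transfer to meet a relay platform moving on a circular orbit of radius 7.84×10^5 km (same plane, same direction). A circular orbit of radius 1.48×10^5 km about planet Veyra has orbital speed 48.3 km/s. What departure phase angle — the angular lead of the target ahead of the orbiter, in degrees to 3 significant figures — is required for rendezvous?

φ = 97.5°

From the circular-orbit relation v² = μ/r at r = 1.48×10^5 km: μ = v²r = (48.3)² × 1.48×10^5 = 3.45268×10^8 km³/s².
Transfer-ellipse semi-major axis a_t = (r₁ + r₂)/2 = (1.480×10^5 + 7.840×10^5)/2 = 4.660×10^5 km.
Transfer time t = π√(a_t³/μ) = 53784 s.
The target's mean motion on its circular orbit is ω₂ = √(μ/r₂³) = 2.6767×10^-5 rad/s.
Angle swept by the target during transfer: ω₂·t = 1.43964 rad = 82.49°.
Arrival is 180° from departure on the ellipse, so φ = 180° − 82.49° = 97.5°.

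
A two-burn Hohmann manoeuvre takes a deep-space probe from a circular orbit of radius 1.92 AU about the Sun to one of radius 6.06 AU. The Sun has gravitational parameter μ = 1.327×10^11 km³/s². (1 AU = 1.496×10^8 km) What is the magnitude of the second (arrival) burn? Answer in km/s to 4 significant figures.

In km: r₁ = 1.92 × 1.496×10^8 = 2.87232×10^8 km; r₂ = 6.06 × 1.496×10^8 = 9.06576×10^8 km.
Transfer-ellipse semi-major axis a_t = (r₁ + r₂)/2 = (2.87232×10^8 + 9.06576×10^8)/2 = 5.96904×10^8 km.
Circular speed at r = 9.06576×10^8 km: v_c = √(μ/r) = 12.099 km/s.
Transfer-orbit speed at the same r (vis-viva, a = a_t): v_t = √[μ(2/r − 1/a_t)] = 8.3926 km/s.
Δv₂ = |v_t − v_c| = |8.3926 − 12.099| = 3.706 km/s.

Δv₂ = 3.706 km/s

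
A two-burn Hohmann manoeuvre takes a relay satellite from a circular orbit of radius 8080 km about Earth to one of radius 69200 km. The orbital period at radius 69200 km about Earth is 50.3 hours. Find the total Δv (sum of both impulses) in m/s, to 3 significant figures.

Δv = 3680 m/s

From Kepler's third law T² = 4π²r³/μ at r = 69200 km, T = 50.3 hours = 50.3 × 3600 s = 1.8108×10^5 s: μ = 4π²r³/T² = 3.98967×10^5 km³/s².
The Hohmann ellipse has a_t = (r₁ + r₂)/2 = 38640 km.
Circular speed at r₁: v₁ = √(μ/r₁) = √(3.98967×10^5/8080) = 7.027 km/s.
Transfer-orbit speed at r₁ (v² = μ(2/r − 1/a)): v_p = √[μ(2/r₁ − 1/a_t)] = 9.404 km/s.
First burn Δv₁ = |v_p − v₁| = 2.377 km/s.
Circular speed at r₂: v₂ = √(μ/r₂) = 2.401 km/s.
Transfer-orbit speed at r₂: v_a = √[μ(2/r₂ − 1/a_t)] = 1.098 km/s.
Second burn Δv₂ = |v₂ − v_a| = 1.303 km/s.
Total Δv = Δv₁ + Δv₂ = 3.680 km/s.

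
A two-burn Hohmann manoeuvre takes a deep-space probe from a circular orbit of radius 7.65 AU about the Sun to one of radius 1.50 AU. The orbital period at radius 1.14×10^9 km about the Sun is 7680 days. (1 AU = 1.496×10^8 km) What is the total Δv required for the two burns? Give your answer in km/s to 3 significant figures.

Δv = 11.7 km/s

From Kepler's third law T² = 4π²r³/μ at r = 1.14×10^9 km, T = 7680 days = 7680 × 86400 s = 6.63552×10^8 s: μ = 4π²r³/T² = 1.32839×10^11 km³/s².
In km: r₁ = 7.65 × 1.496×10^8 = 1.14444×10^9 km; r₂ = 1.50 × 1.496×10^8 = 2.244×10^8 km.
Transfer-ellipse semi-major axis a_t = (r₁ + r₂)/2 = (1.14444×10^9 + 2.244×10^8)/2 = 6.8442×10^8 km.
At r₁ the circular-orbit speed is v₁ = √(μ/r₁) = 10.774 km/s.
Transfer-orbit speed at r₁ (v² = μ(2/r − 1/a)): v_a = √[μ(2/r₁ − 1/a_t)] = 6.1690 km/s.
First burn Δv₁ = |v_a − v₁| = 4.605 km/s.
At r₂, v₂ = √(μ/r₂) = 24.33048 km/s.
Transfer-orbit speed at r₂: v_p = √[μ(2/r₂ − 1/a_t)] = 31.46197 km/s.
Second burn Δv₂ = |v₂ − v_p| = 7.131 km/s.
Total Δv = Δv₁ + Δv₂ = 11.74 km/s.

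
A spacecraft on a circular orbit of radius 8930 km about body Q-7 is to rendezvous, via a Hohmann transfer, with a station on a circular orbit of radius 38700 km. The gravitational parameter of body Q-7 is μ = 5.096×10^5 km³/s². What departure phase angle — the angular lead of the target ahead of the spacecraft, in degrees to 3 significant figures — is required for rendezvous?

φ = 93.1°

Semi-major axis of the transfer orbit: a_t = (8930 + 38700)/2 = 23815 km.
The half-period of the transfer ellipse is t = π√(a_t³/μ) = 16174 s.
Target angular speed ω₂ = √(μ/r₂³) = 9.3767×10^-5 rad/s.
Angle swept by the target during transfer: ω₂·t = 1.5166 rad = 86.89°.
Arrival is 180° from departure on the ellipse, so φ = 180° − 86.89° = 93.1°.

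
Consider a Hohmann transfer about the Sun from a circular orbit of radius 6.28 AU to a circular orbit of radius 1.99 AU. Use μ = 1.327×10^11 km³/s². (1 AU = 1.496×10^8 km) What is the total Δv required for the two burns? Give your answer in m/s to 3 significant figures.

In km: r₁ = 6.28 × 1.496×10^8 = 9.39488×10^8 km; r₂ = 1.99 × 1.496×10^8 = 2.97704×10^8 km.
Transfer-ellipse semi-major axis a_t = (r₁ + r₂)/2 = (9.39488×10^8 + 2.97704×10^8)/2 = 6.18596×10^8 km.
At r₁ the circular-orbit speed is v₁ = √(μ/r₁) = 11.885 km/s.
On the transfer ellipse at r₁, vis-viva gives v_a = √[μ(2/r₁ − 1/a_t)] = 8.2448 km/s.
First burn Δv₁ = |v_a − v₁| = 3.640 km/s.
Circular speed at r₂: v₂ = √(μ/r₂) = 21.113 km/s.
Transfer-orbit speed at r₂: v_p = √[μ(2/r₂ − 1/a_t)] = 26.019 km/s.
Second burn Δv₂ = |v₂ − v_p| = 4.906 km/s.
Δv = Δv₁ + Δv₂ = 3.640 + 4.906 = 8.546 km/s.

Δv = 8550 m/s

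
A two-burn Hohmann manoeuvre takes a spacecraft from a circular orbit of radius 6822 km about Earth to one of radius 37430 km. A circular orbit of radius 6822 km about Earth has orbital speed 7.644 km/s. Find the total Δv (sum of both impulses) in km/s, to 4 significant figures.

Δv = 3.749 km/s

From the circular-orbit relation v² = μ/r at r = 6822 km: μ = v²r = (7.644)² × 6822 = 3.98614×10^5 km³/s².
The Hohmann ellipse has a_t = (r₁ + r₂)/2 = 22126 km.
At r₁ the circular-orbit speed is v₁ = √(μ/r₁) = 7.644 km/s.
On the transfer ellipse at r₁, vis-viva equation gives v_p = √[μ(2/r₁ − 1/a_t)] = 9.942 km/s.
First burn Δv₁ = |v_p − v₁| = 2.298 km/s.
At r₂, v₂ = √(μ/r₂) = 3.263 km/s.
Transfer-orbit speed at r₂: v_a = √[μ(2/r₂ − 1/a_t)] = 1.812 km/s.
Second burn Δv₂ = |v₂ − v_a| = 1.451 km/s.
Total Δv = Δv₁ + Δv₂ = 3.749 km/s.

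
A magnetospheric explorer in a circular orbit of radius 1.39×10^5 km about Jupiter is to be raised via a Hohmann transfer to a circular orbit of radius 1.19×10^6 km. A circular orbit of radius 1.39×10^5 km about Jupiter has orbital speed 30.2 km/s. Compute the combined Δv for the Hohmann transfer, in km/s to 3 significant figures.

Δv = 15.8 km/s

From the circular-orbit relation v² = μ/r at r = 1.39×10^5 km: μ = v²r = (30.2)² × 1.39×10^5 = 1.26774×10^8 km³/s².
Transfer-ellipse semi-major axis a_t = (r₁ + r₂)/2 = (1.390×10^5 + 1.190×10^6)/2 = 6.645×10^5 km.
Circular speed at r₁: v₁ = √(μ/r₁) = √(1.26774×10^8/1.390×10^5) = 30.20 km/s.
On the transfer ellipse at r₁, vis-viva equation gives v_p = √[μ(2/r₁ − 1/a_t)] = 40.41 km/s.
First burn Δv₁ = |v_p − v₁| = 10.21 km/s.
Circular speed at r₂: v₂ = √(μ/r₂) = 10.3215 km/s.
Transfer-orbit speed at r₂: v_a = √[μ(2/r₂ − 1/a_t)] = 4.72064 km/s.
Second burn Δv₂ = |v₂ − v_a| = 5.601 km/s.
Δv = Δv₁ + Δv₂ = 10.21 + 5.601 = 15.81 km/s.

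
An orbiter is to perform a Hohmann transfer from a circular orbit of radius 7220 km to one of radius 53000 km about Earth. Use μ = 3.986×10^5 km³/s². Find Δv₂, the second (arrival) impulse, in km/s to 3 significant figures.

Transfer-ellipse semi-major axis a_t = (r₁ + r₂)/2 = (7220 + 53000)/2 = 30110 km.
On the circular orbit at r = 53000 km, v_c = √(μ/r) = 2.742 km/s.
Vis-viva on the transfer ellipse at r = 53000 km gives v_t = √[μ(2/r − 1/a_t)] = 1.343 km/s.
Δv₂ = |v_t − v_c| = |1.343 − 2.742| = 1.399 km/s.

Δv₂ = 1.40 km/s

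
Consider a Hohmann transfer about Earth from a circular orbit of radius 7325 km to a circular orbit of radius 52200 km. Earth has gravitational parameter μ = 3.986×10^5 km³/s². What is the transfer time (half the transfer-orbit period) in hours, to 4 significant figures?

t = 7.097 hours

Semi-major axis of the transfer orbit: a_t = (7325 + 52200)/2 = 29762.5 km.
Transfer time t = π√(a_t³/μ) = π√((29762.5)³ / 3.986×10^5) = 25550 s.
Converting: 25550 s ÷ 3600 s/hour = 7.097 hours.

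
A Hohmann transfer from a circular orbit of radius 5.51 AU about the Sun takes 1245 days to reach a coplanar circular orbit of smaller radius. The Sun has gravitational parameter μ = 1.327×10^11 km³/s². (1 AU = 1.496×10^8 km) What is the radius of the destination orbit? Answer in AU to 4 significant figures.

r₂ = 1.680 AU

In km: r₁ = 5.51 × 1.496×10^8 = 8.24296×10^8 km.
Transfer time t = 1245 days = 1.07568×10^8 s, and t = π√(a_t³/μ).
So a_t = (μ t²/π²)^(1/3) = (1.327×10^11 × (1.07568×10^8)² / π²)^(1/3) = 5.3783×10^8 km.
Since a_t = (r₁ + r₂)/2, r₂ = 2a_t − r₁ = 2×5.3783×10^8 − 8.24296×10^8 = 2.51364×10^8 km.
In AU: r₂ = 2.51364×10^8 / 1.496×10^8 = 1.680 AU.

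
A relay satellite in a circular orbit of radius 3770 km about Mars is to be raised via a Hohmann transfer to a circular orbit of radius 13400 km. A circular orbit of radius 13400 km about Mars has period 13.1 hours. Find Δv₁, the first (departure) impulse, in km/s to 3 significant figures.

From Kepler's third law T² = 4π²r³/μ at r = 13400 km, T = 13.1 hours = 13.1 × 3600 s = 47160 s: μ = 4π²r³/T² = 42709.7 km³/s².
Semi-major axis of the transfer orbit: a_t = (3770 + 13400)/2 = 8585 km.
Circular speed at r = 3770 km: v_c = √(μ/r) = 3.3658 km/s.
Transfer-orbit speed at the same r (vis-viva, a = a_t): v_t = √[μ(2/r − 1/a_t)] = 4.2051 km/s.
Δv₁ = |v_t − v_c| = |4.2051 − 3.3658| = 0.8393 km/s.

Δv₁ = 0.839 km/s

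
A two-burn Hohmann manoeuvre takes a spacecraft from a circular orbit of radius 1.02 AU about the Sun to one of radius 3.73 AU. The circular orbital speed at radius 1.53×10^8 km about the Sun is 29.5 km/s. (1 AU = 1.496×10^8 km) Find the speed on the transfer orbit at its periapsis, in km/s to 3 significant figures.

v = 37.0 km/s

From the circular-orbit relation v² = μ/r at r = 1.53×10^8 km: μ = v²r = (29.5)² × 1.53×10^8 = 1.33148×10^11 km³/s².
In km: r₁ = 1.02 × 1.496×10^8 = 1.52592×10^8 km; r₂ = 3.73 × 1.496×10^8 = 5.58008×10^8 km.
Semi-major axis of the transfer orbit: a_t = (1.52592×10^8 + 5.58008×10^8)/2 = 3.553×10^8 km.
At periapsis, r = 1.52592×10^8 km.
From the vis-viva equation, v = √[μ(2/r − 1/a_t)] = 37.02 km/s.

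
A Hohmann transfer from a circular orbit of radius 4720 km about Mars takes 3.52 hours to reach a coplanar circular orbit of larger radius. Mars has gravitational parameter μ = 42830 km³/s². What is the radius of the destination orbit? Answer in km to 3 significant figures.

Transfer time t = 3.52 hours = 12672 s, and t = π√(a_t³/μ).
So a_t = (μ t²/π²)^(1/3) = (42830 × (12672)² / π²)^(1/3) = 8865.7 km.
Since a_t = (r₁ + r₂)/2, r₂ = 2a_t − r₁ = 2×8865.7 − 4720 = 13011.4 km.

r₂ = 13000 km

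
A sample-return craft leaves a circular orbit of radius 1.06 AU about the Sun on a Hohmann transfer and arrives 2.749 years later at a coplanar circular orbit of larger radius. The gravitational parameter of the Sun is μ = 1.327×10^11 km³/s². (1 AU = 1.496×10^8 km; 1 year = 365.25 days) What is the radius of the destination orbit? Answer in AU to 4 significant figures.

r₂ = 5.170 AU

In km: r₁ = 1.06 × 1.496×10^8 = 1.58576×10^8 km.
Transfer time t = 2.749 years × 365.25 × 86400 s = 8.67518424×10^7 s, and t = π√(a_t³/μ).
So a_t = (μ t²/π²)^(1/3) = (1.327×10^11 × (8.67518424×10^7)² / π²)^(1/3) = 4.6599×10^8 km.
Since a_t = (r₁ + r₂)/2, r₂ = 2a_t − r₁ = 2×4.6599×10^8 − 1.58576×10^8 = 7.73404×10^8 km.
In AU: r₂ = 7.73404×10^8 / 1.496×10^8 = 5.170 AU.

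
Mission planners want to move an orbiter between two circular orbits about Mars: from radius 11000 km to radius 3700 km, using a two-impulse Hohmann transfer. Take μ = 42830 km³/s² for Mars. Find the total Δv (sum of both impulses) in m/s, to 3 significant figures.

The Hohmann ellipse has a_t = (r₁ + r₂)/2 = 7350 km.
Circular speed at r₁: v₁ = √(μ/r₁) = √(42830/11000) = 1.9732 km/s.
Transfer-orbit speed at r₁ (v² = μ(2/r − 1/a)): v_a = √[μ(2/r₁ − 1/a_t)] = 1.4000 km/s.
First burn Δv₁ = |v_a − v₁| = 0.5732 km/s.
Circular speed at r₂: v₂ = √(μ/r₂) = 3.4023 km/s.
Transfer-orbit speed at r₂: v_p = √[μ(2/r₂ − 1/a_t)] = 4.1622 km/s.
Second burn Δv₂ = |v₂ − v_p| = 0.7599 km/s.
Δv = Δv₁ + Δv₂ = 0.5732 + 0.7599 = 1.333 km/s.

Δv = 1330 m/s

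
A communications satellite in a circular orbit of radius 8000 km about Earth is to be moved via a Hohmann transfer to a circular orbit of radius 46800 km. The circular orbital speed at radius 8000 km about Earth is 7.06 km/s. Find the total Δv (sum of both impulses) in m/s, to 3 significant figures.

Δv = 3510 m/s

From the circular-orbit relation v² = μ/r at r = 8000 km: μ = v²r = (7.06)² × 8000 = 3.98749×10^5 km³/s².
Transfer-ellipse semi-major axis a_t = (r₁ + r₂)/2 = (8000 + 46800)/2 = 27400 km.
At r₁ the circular-orbit speed is v₁ = √(μ/r₁) = 7.060 km/s.
On the transfer ellipse at r₁, vis-viva equation gives v_p = √[μ(2/r₁ − 1/a_t)] = 9.227 km/s.
First burn Δv₁ = |v_p − v₁| = 2.167 km/s.
Circular speed at r₂: v₂ = √(μ/r₂) = 2.919 km/s.
Transfer-orbit speed at r₂: v_a = √[μ(2/r₂ − 1/a_t)] = 1.577 km/s.
Second burn Δv₂ = |v₂ − v_a| = 1.342 km/s.
Total Δv = Δv₁ + Δv₂ = 3.509 km/s.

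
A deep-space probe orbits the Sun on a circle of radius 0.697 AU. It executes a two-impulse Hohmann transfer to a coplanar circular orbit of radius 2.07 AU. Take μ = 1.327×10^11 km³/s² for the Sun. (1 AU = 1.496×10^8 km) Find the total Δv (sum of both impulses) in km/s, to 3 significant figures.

Δv = 14.0 km/s

In km: r₁ = 0.697 × 1.496×10^8 = 1.042712×10^8 km; r₂ = 2.07 × 1.496×10^8 = 3.09672×10^8 km.
Semi-major axis of the transfer orbit: a_t = (1.042712×10^8 + 3.09672×10^8)/2 = 2.069716×10^8 km.
At r₁ the circular-orbit speed is v₁ = √(μ/r₁) = 35.674 km/s.
On the transfer ellipse at r₁, vis-viva gives v_p = √[μ(2/r₁ − 1/a_t)] = 43.636 km/s.
First burn Δv₁ = |v_p − v₁| = 7.962 km/s.
Circular speed at r₂: v₂ = √(μ/r₂) = 20.701 km/s.
Transfer-orbit speed at r₂: v_a = √[μ(2/r₂ − 1/a_t)] = 14.693 km/s.
Second burn Δv₂ = |v₂ − v_a| = 6.008 km/s.
Δv = Δv₁ + Δv₂ = 7.962 + 6.008 = 13.97 km/s.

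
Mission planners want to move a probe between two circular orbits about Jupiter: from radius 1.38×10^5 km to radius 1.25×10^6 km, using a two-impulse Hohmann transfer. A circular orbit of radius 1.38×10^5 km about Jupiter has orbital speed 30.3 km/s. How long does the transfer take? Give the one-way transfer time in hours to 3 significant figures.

From the circular-orbit relation v² = μ/r at r = 1.38×10^5 km: μ = v²r = (30.3)² × 1.38×10^5 = 1.26696×10^8 km³/s².
Semi-major axis of the transfer orbit: a_t = (1.380×10^5 + 1.250×10^6)/2 = 6.940×10^5 km.
By Kepler's third law the transfer-orbit period is T = 2π√(a_t³/μ), so t = T/2 = 1.614×10^5 s.
Converting: 1.614×10^5 s ÷ 3600 s/hour = 44.8 hours.

t = 44.8 hours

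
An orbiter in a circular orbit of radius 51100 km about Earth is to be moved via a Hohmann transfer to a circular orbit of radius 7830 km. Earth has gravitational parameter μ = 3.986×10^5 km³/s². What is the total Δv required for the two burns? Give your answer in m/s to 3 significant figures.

Δv = 3610 m/s

Semi-major axis of the transfer orbit: a_t = (51100 + 7830)/2 = 29465 km.
At r₁ the circular-orbit speed is v₁ = √(μ/r₁) = 2.793 km/s.
Transfer-orbit speed at r₁ (vis-viva equation): v_a = √[μ(2/r₁ − 1/a_t)] = 1.440 km/s.
First burn Δv₁ = |v_a − v₁| = 1.353 km/s.
At r₂, v₂ = √(μ/r₂) = 7.135 km/s.
Transfer-orbit speed at r₂: v_p = √[μ(2/r₂ − 1/a_t)] = 9.396 km/s.
Second burn Δv₂ = |v₂ − v_p| = 2.261 km/s.
Total Δv = Δv₁ + Δv₂ = 3.614 km/s.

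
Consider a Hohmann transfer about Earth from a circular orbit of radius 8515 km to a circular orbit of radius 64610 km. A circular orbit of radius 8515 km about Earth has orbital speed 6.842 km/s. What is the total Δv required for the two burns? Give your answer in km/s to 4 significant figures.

Δv = 3.538 km/s

From the circular-orbit relation v² = μ/r at r = 8515 km: μ = v²r = (6.842)² × 8515 = 3.98612×10^5 km³/s².
The Hohmann ellipse has a_t = (r₁ + r₂)/2 = 36562.5 km.
Circular speed at r₁: v₁ = √(μ/r₁) = √(3.98612×10^5/8515) = 6.842 km/s.
Transfer-orbit speed at r₁ (vis-viva equation): v_p = √[μ(2/r₁ − 1/a_t)] = 9.095 km/s.
First burn Δv₁ = |v_p − v₁| = 2.253 km/s.
At r₂, v₂ = √(μ/r₂) = 2.484 km/s.
Transfer-orbit speed at r₂: v_a = √[μ(2/r₂ − 1/a_t)] = 1.199 km/s.
Second burn Δv₂ = |v₂ − v_a| = 1.285 km/s.
Total Δv = Δv₁ + Δv₂ = 3.538 km/s.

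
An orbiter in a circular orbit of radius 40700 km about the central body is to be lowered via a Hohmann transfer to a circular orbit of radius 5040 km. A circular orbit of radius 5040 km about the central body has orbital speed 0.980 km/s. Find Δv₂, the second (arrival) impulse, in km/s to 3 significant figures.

Δv₂ = 0.327 km/s

From the circular-orbit relation v² = μ/r at r = 5040 km: μ = v²r = (0.980)² × 5040 = 4840.42 km³/s².
The Hohmann ellipse has a_t = (r₁ + r₂)/2 = 22870 km.
On the circular orbit at r = 5040 km, v_c = √(μ/r) = 0.98000 km/s.
Transfer-orbit speed at the same r (vis-viva, a = a_t): v_t = √[μ(2/r − 1/a_t)] = 1.3073 km/s.
Δv₂ = |v_t − v_c| = |1.3073 − 0.98000| = 0.3273 km/s.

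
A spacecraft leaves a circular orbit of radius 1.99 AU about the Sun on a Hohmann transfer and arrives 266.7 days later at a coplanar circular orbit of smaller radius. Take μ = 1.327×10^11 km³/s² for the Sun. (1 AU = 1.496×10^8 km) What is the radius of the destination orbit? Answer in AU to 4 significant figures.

r₂ = 0.5842 AU

In km: r₁ = 1.99 × 1.496×10^8 = 2.97704×10^8 km.
Transfer time t = 266.7 days = 2.304288×10^7 s, and t = π√(a_t³/μ).
So a_t = (μ t²/π²)^(1/3) = (1.327×10^11 × (2.304288×10^7)² / π²)^(1/3) = 1.9255×10^8 km.
Since a_t = (r₁ + r₂)/2, r₂ = 2a_t − r₁ = 2×1.9255×10^8 − 2.97704×10^8 = 8.7396×10^7 km.
In AU: r₂ = 8.7396×10^7 / 1.496×10^8 = 0.5842 AU.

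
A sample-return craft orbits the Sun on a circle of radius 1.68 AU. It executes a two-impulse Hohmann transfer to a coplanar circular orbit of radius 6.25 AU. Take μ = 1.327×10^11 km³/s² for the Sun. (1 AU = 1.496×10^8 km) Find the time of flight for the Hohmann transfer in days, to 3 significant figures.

t = 1440 days

In km: r₁ = 1.68 × 1.496×10^8 = 2.51328×10^8 km; r₂ = 6.25 × 1.496×10^8 = 9.350×10^8 km.
Semi-major axis of the transfer orbit: a_t = (2.51328×10^8 + 9.350×10^8)/2 = 5.93164×10^8 km.
Half the transfer-orbit period gives t = π√(a_t³/μ) = 1.246×10^8 s.
Converting: 1.246×10^8 s ÷ 86400 s/day = 1440 days.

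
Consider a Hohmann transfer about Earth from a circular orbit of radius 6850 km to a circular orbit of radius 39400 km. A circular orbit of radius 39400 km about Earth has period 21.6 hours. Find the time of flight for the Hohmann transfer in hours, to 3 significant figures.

t = 4.86 hours

From Kepler's third law T² = 4π²r³/μ at r = 39400 km, T = 21.6 hours = 21.6 × 3600 s = 77760 s: μ = 4π²r³/T² = 3.99334×10^5 km³/s².
Semi-major axis of the transfer orbit: a_t = (6850 + 39400)/2 = 23125 km.
Transfer time t = π√(a_t³/μ) = π√((23125)³ / 3.99334×10^5) = 17480 s.
Converting: 17480 s ÷ 3600 s/hour = 4.86 hours.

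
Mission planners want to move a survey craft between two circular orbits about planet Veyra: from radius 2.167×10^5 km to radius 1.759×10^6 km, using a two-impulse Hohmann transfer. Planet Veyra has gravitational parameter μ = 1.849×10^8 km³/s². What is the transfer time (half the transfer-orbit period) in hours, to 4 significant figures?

t = 63.01 hours

Transfer-ellipse semi-major axis a_t = (r₁ + r₂)/2 = (2.167×10^5 + 1.759×10^6)/2 = 9.8785×10^5 km.
Transfer time t = π√(a_t³/μ) = π√((9.8785×10^5)³ / 1.849×10^8) = 2.2684×10^5 s.
Converting: 2.2684×10^5 s ÷ 3600 s/hour = 63.01 hours.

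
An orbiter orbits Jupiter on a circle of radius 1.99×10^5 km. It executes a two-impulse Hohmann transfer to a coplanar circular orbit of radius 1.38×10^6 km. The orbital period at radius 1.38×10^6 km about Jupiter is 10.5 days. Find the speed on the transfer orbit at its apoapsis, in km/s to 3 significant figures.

v = 4.80 km/s

From Kepler's third law T² = 4π²r³/μ at r = 1.38×10^6 km, T = 10.5 days = 10.5 × 86400 s = 9.072×10^5 s: μ = 4π²r³/T² = 1.26064×10^8 km³/s².
Semi-major axis of the transfer orbit: a_t = (1.990×10^5 + 1.380×10^6)/2 = 7.895×10^5 km.
The apoapsis of the transfer ellipse is at r = 1.380×10^6 km.
From the vis-viva equation, v = √[μ(2/r − 1/a_t)] = 4.799 km/s.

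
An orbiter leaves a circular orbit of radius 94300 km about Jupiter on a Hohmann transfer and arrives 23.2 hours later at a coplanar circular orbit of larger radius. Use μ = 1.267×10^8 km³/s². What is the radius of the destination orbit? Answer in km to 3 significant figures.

r₂ = 8.00×10^5 km

Transfer time t = 23.2 hours = 83520 s, and t = π√(a_t³/μ).
So a_t = (μ t²/π²)^(1/3) = (1.267×10^8 × (83520)² / π²)^(1/3) = 4.4739×10^5 km.
Since a_t = (r₁ + r₂)/2, r₂ = 2a_t − r₁ = 2×4.4739×10^5 − 94300 = 8.0048×10^5 km.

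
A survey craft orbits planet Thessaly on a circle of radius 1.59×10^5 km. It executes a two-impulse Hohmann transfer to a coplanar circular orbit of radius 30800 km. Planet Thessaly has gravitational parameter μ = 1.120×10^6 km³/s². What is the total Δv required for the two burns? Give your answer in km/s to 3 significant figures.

Δv = 2.92 km/s

Transfer-ellipse semi-major axis a_t = (r₁ + r₂)/2 = (1.590×10^5 + 30800)/2 = 94900 km.
At r₁ the circular-orbit speed is v₁ = √(μ/r₁) = 2.654 km/s.
On the transfer ellipse at r₁, v² = μ(2/r − 1/a) gives v_a = √[μ(2/r₁ − 1/a_t)] = 1.512 km/s.
First burn Δv₁ = |v_a − v₁| = 1.142 km/s.
At r₂, v₂ = √(μ/r₂) = 6.030 km/s.
Transfer-orbit speed at r₂: v_p = √[μ(2/r₂ − 1/a_t)] = 7.805 km/s.
Second burn Δv₂ = |v₂ − v_p| = 1.775 km/s.
Total Δv = Δv₁ + Δv₂ = 2.917 km/s.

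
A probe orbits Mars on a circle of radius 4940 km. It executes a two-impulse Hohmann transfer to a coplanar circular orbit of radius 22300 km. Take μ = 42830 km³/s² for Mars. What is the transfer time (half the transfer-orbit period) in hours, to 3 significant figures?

Semi-major axis of the transfer orbit: a_t = (4940 + 22300)/2 = 13620 km.
Transfer time t = π√(a_t³/μ) = π√((13620)³ / 42830) = 24130 s.
Converting: 24130 s ÷ 3600 s/hour = 6.70 hours.

t = 6.70 hours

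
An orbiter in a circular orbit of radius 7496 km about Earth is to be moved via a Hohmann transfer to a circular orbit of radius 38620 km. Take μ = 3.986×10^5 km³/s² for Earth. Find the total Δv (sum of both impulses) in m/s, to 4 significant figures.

Transfer-ellipse semi-major axis a_t = (r₁ + r₂)/2 = (7496 + 38620)/2 = 23058 km.
Circular speed at r₁: v₁ = √(μ/r₁) = √(3.986×10^5/7496) = 7.292 km/s.
On the transfer ellipse at r₁, vis-viva gives v_p = √[μ(2/r₁ − 1/a_t)] = 9.437 km/s.
First burn Δv₁ = |v_p − v₁| = 2.145 km/s.
Circular speed at r₂: v₂ = √(μ/r₂) = 3.213 km/s.
Transfer-orbit speed at r₂: v_a = √[μ(2/r₂ − 1/a_t)] = 1.832 km/s.
Second burn Δv₂ = |v₂ − v_a| = 1.381 km/s.
Δv = Δv₁ + Δv₂ = 2.145 + 1.381 = 3.526 km/s.

Δv = 3526 m/s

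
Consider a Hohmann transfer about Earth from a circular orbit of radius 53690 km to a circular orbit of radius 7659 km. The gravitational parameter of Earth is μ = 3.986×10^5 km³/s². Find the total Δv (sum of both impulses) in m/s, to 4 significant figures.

Semi-major axis of the transfer orbit: a_t = (53690 + 7659)/2 = 30674.5 km.
Circular speed at r₁: v₁ = √(μ/r₁) = √(3.986×10^5/53690) = 2.725 km/s.
On the transfer ellipse at r₁, v² = μ(2/r − 1/a) gives v_a = √[μ(2/r₁ − 1/a_t)] = 1.362 km/s.
First burn Δv₁ = |v_a − v₁| = 1.363 km/s.
At r₂, v₂ = √(μ/r₂) = 7.214 km/s.
Transfer-orbit speed at r₂: v_p = √[μ(2/r₂ − 1/a_t)] = 9.544 km/s.
Second burn Δv₂ = |v₂ − v_p| = 2.330 km/s.
Total Δv = Δv₁ + Δv₂ = 3.693 km/s.

Δv = 3693 m/s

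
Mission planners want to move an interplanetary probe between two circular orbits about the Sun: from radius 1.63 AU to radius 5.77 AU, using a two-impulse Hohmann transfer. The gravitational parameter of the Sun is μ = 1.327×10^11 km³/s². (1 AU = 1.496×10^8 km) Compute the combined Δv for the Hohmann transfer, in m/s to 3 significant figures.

Δv = 9970 m/s

In km: r₁ = 1.63 × 1.496×10^8 = 2.43848×10^8 km; r₂ = 5.77 × 1.496×10^8 = 8.63192×10^8 km.
The Hohmann ellipse has a_t = (r₁ + r₂)/2 = 5.5352×10^8 km.
At r₁ the circular-orbit speed is v₁ = √(μ/r₁) = 23.328 km/s.
Transfer-orbit speed at r₁ (v² = μ(2/r − 1/a)): v_p = √[μ(2/r₁ − 1/a_t)] = 29.132 km/s.
First burn Δv₁ = |v_p − v₁| = 5.804 km/s.
At r₂, v₂ = √(μ/r₂) = 12.3989 km/s.
Transfer-orbit speed at r₂: v_a = √[μ(2/r₂ − 1/a_t)] = 8.22952 km/s.
Second burn Δv₂ = |v₂ − v_a| = 4.169 km/s.
Total Δv = Δv₁ + Δv₂ = 9.973 km/s.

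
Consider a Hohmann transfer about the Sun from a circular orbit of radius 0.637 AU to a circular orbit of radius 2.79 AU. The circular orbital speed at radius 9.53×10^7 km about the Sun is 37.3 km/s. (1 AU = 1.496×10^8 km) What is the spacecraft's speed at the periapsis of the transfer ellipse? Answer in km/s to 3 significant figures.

From the circular-orbit relation v² = μ/r at r = 9.53×10^7 km: μ = v²r = (37.3)² × 9.53×10^7 = 1.32590×10^11 km³/s².
In km: r₁ = 0.637 × 1.496×10^8 = 9.52952×10^7 km; r₂ = 2.79 × 1.496×10^8 = 4.17384×10^8 km.
Transfer-ellipse semi-major axis a_t = (r₁ + r₂)/2 = (9.52952×10^7 + 4.17384×10^8)/2 = 2.563396×10^8 km.
At periapsis, r = 9.52952×10^7 km.
Vis-viva: v = √[μ(2/r − 1/a_t)] = √[1.32590×10^11 × (2/9.52952×10^7 − 1/2.563396×10^8)] = 47.60 km/s.

v = 47.6 km/s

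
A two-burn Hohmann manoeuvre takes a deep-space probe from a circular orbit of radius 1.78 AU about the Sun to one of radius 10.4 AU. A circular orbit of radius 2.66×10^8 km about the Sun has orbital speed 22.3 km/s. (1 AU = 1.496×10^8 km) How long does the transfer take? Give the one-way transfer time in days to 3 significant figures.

From the circular-orbit relation v² = μ/r at r = 2.66×10^8 km: μ = v²r = (22.3)² × 2.66×10^8 = 1.32279×10^11 km³/s².
In km: r₁ = 1.78 × 1.496×10^8 = 2.66288×10^8 km; r₂ = 10.4 × 1.496×10^8 = 1.55584×10^9 km.
Semi-major axis of the transfer orbit: a_t = (2.66288×10^8 + 1.55584×10^9)/2 = 9.11064×10^8 km.
Half the transfer-orbit period gives t = π√(a_t³/μ) = 2.375×10^8 s.
Converting: 2.375×10^8 s ÷ 86400 s/day = 2750 days.

t = 2750 days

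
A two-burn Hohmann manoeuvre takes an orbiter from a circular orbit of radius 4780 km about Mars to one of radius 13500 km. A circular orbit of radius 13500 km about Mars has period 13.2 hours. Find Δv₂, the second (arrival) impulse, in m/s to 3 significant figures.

Δv₂ = 494 m/s

From Kepler's third law T² = 4π²r³/μ at r = 13500 km, T = 13.2 hours = 13.2 × 3600 s = 47520 s: μ = 4π²r³/T² = 43013.8 km³/s².
Transfer-ellipse semi-major axis a_t = (r₁ + r₂)/2 = (4780 + 13500)/2 = 9140 km.
On the circular orbit at r = 13500 km, v_c = √(μ/r) = 1.7850 km/s.
Transfer-orbit speed at the same r (vis-viva, a = a_t): v_t = √[μ(2/r − 1/a_t)] = 1.2909 km/s.
Δv₂ = |v_t − v_c| = |1.2909 − 1.7850| = 0.4941 km/s.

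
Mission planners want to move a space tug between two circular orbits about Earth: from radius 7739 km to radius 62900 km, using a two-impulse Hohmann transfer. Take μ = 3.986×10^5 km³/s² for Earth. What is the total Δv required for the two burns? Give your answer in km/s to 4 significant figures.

Transfer-ellipse semi-major axis a_t = (r₁ + r₂)/2 = (7739 + 62900)/2 = 35319.5 km.
Circular speed at r₁: v₁ = √(μ/r₁) = √(3.986×10^5/7739) = 7.1767 km/s.
Transfer-orbit speed at r₁ (v² = μ(2/r − 1/a)): v_p = √[μ(2/r₁ − 1/a_t)] = 9.5773 km/s.
First burn Δv₁ = |v_p − v₁| = 2.401 km/s.
At r₂, v₂ = √(μ/r₂) = 2.517 km/s.
Transfer-orbit speed at r₂: v_a = √[μ(2/r₂ − 1/a_t)] = 1.178 km/s.
Second burn Δv₂ = |v₂ − v_a| = 1.339 km/s.
Δv = Δv₁ + Δv₂ = 2.401 + 1.339 = 3.740 km/s.

Δv = 3.740 km/s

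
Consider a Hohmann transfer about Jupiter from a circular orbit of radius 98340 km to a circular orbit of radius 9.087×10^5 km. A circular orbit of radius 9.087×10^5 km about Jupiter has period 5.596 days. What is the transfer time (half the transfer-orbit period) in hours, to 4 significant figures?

t = 27.70 hours

From Kepler's third law T² = 4π²r³/μ at r = 9.087×10^5 km, T = 5.596 days = 5.596 × 86400 s = 4.834944×10^5 s: μ = 4π²r³/T² = 1.26718×10^8 km³/s².
Semi-major axis of the transfer orbit: a_t = (98340 + 9.087×10^5)/2 = 5.0352×10^5 km.
By Kepler's third law the transfer-orbit period is T = 2π√(a_t³/μ), so t = T/2 = 99710 s.
Converting: 99710 s ÷ 3600 s/hour = 27.70 hours.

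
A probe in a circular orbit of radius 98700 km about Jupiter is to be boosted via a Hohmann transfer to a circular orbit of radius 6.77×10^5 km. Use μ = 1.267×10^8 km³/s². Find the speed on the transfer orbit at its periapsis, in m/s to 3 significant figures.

Transfer-ellipse semi-major axis a_t = (r₁ + r₂)/2 = (98700 + 6.770×10^5)/2 = 3.8785×10^5 km.
At periapsis, r = 98700 km.
From the vis-viva equation, v = √[μ(2/r − 1/a_t)] = 47.34 km/s.

v = 47300 m/s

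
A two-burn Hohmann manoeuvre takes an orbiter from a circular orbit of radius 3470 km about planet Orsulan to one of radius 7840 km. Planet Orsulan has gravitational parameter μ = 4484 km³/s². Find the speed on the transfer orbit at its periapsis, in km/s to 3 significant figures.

v = 1.34 km/s

Semi-major axis of the transfer orbit: a_t = (3470 + 7840)/2 = 5655 km.
At periapsis, r = 3470 km.
From the vis-viva equation, v = √[μ(2/r − 1/a_t)] = 1.338 km/s.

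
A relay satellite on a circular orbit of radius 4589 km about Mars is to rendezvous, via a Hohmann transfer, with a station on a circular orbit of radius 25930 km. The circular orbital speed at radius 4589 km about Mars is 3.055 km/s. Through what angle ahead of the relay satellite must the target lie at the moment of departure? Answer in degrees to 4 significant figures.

φ = 98.74°

From the circular-orbit relation v² = μ/r at r = 4589 km: μ = v²r = (3.055)² × 4589 = 42829.3 km³/s².
Transfer-ellipse semi-major axis a_t = (r₁ + r₂)/2 = (4589 + 25930)/2 = 15259.5 km.
Transfer time t = π√(a_t³/μ) = 28615 s.
The target's mean motion on its circular orbit is ω₂ = √(μ/r₂³) = 4.9564×10^-5 rad/s.
Angle swept by the target during transfer: ω₂·t = 1.4183 rad = 81.26°.
The relay satellite traverses 180° on the transfer ellipse, so the target must lead by 180° − 81.26° = 98.74°.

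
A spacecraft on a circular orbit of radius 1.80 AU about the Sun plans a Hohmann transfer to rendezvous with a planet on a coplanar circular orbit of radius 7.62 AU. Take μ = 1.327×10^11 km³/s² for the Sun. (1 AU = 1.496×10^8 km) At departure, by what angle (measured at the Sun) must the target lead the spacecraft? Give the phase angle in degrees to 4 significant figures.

In km: r₁ = 1.80 × 1.496×10^8 = 2.6928×10^8 km; r₂ = 7.62 × 1.496×10^8 = 1.139952×10^9 km.
The Hohmann ellipse has a_t = (r₁ + r₂)/2 = 7.04616×10^8 km.
The half-period of the transfer ellipse is t = π√(a_t³/μ) = 1.613×10^8 s.
The target's mean motion on its circular orbit is ω₂ = √(μ/r₂³) = 9.465×10^-9 rad/s.
Angle swept by the target during transfer: ω₂·t = 1.5267 rad = 87.47°.
The spacecraft traverses 180° on the transfer ellipse, so the target must lead by 180° − 87.47° = 92.53°.

φ = 92.53°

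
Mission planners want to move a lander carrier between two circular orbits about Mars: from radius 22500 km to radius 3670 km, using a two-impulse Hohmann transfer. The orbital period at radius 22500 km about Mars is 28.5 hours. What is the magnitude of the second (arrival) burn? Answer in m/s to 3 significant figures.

From Kepler's third law T² = 4π²r³/μ at r = 22500 km, T = 28.5 hours = 28.5 × 3600 s = 1.026×10^5 s: μ = 4π²r³/T² = 42718.2 km³/s².
The Hohmann ellipse has a_t = (r₁ + r₂)/2 = 13085 km.
On the circular orbit at r = 3670 km, v_c = √(μ/r) = 3.412 km/s.
Transfer-orbit speed at the same r (vis-viva, a = a_t): v_t = √[μ(2/r − 1/a_t)] = 4.474 km/s.
Δv₂ = |v_t − v_c| = |4.474 − 3.412| = 1.062 km/s.

Δv₂ = 1060 m/s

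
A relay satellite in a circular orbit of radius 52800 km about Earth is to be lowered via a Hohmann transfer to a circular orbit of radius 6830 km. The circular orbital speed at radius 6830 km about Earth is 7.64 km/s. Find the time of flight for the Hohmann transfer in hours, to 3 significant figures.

From the circular-orbit relation v² = μ/r at r = 6830 km: μ = v²r = (7.64)² × 6830 = 3.98664×10^5 km³/s².
Semi-major axis of the transfer orbit: a_t = (52800 + 6830)/2 = 29815 km.
Transfer time t = π√(a_t³/μ) = π√((29815)³ / 3.98664×10^5) = 25620 s.
Converting: 25620 s ÷ 3600 s/hour = 7.12 hours.

t = 7.12 hours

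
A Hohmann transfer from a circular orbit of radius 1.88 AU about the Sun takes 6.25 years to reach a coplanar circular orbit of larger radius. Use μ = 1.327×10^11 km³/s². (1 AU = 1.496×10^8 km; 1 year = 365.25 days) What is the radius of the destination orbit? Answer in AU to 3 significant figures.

r₂ = 8.89 AU

In km: r₁ = 1.88 × 1.496×10^8 = 2.81248×10^8 km.
Transfer time t = 6.25 years × 365.25 × 86400 s = 1.97235×10^8 s, and t = π√(a_t³/μ).
So a_t = (μ t²/π²)^(1/3) = (1.327×10^11 × (1.97235×10^8)² / π²)^(1/3) = 8.0571×10^8 km.
Since a_t = (r₁ + r₂)/2, r₂ = 2a_t − r₁ = 2×8.0571×10^8 − 2.81248×10^8 = 1.330172×10^9 km.
In AU: r₂ = 1.330172×10^9 / 1.496×10^8 = 8.89 AU.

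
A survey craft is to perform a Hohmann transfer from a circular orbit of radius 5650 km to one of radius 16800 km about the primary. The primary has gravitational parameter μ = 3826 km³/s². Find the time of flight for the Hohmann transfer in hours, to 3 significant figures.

Transfer-ellipse semi-major axis a_t = (r₁ + r₂)/2 = (5650 + 16800)/2 = 11225 km.
Half the transfer-orbit period gives t = π√(a_t³/μ) = 60400 s.
Converting: 60400 s ÷ 3600 s/hour = 16.8 hours.

t = 16.8 hours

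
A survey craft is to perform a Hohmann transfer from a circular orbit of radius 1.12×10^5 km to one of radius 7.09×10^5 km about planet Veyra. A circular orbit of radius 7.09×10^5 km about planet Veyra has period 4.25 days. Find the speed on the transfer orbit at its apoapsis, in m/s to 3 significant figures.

v = 6340 m/s

From Kepler's third law T² = 4π²r³/μ at r = 7.09×10^5 km, T = 4.25 days = 4.25 × 86400 s = 3.672×10^5 s: μ = 4π²r³/T² = 1.04350×10^8 km³/s².
The Hohmann ellipse has a_t = (r₁ + r₂)/2 = 4.105×10^5 km.
The apoapsis of the transfer ellipse is at r = 7.090×10^5 km.
Vis-viva: v = √[μ(2/r − 1/a_t)] = √[1.04350×10^8 × (2/7.090×10^5 − 1/4.105×10^5)] = 6.337 km/s.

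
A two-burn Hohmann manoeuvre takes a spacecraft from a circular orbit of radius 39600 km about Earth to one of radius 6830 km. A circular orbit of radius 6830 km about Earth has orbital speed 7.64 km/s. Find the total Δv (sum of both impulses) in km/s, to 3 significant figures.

From the circular-orbit relation v² = μ/r at r = 6830 km: μ = v²r = (7.64)² × 6830 = 3.98664×10^5 km³/s².
The Hohmann ellipse has a_t = (r₁ + r₂)/2 = 23215 km.
At r₁ the circular-orbit speed is v₁ = √(μ/r₁) = 3.173 km/s.
On the transfer ellipse at r₁, vis-viva gives v_a = √[μ(2/r₁ − 1/a_t)] = 1.721 km/s.
First burn Δv₁ = |v_a − v₁| = 1.452 km/s.
Circular speed at r₂: v₂ = √(μ/r₂) = 7.640 km/s.
Transfer-orbit speed at r₂: v_p = √[μ(2/r₂ − 1/a_t)] = 9.978 km/s.
Second burn Δv₂ = |v₂ − v_p| = 2.338 km/s.
Δv = Δv₁ + Δv₂ = 1.452 + 2.338 = 3.790 km/s.

Δv = 3.79 km/s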